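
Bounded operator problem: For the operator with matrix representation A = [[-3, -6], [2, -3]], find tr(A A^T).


trace(A * A^T) = sum of squares of all entries
= (-3)^2 + (-6)^2 + 2^2 + (-3)^2
= 9 + 36 + 4 + 9
= 58

58


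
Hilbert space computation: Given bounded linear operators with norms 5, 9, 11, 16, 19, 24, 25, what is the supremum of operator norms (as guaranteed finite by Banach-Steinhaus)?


By the Uniform Boundedness Principle, the supremum of norms is finite.
sup_k ||T_k|| = max(5, 9, 11, 16, 19, 24, 25) = 25

25


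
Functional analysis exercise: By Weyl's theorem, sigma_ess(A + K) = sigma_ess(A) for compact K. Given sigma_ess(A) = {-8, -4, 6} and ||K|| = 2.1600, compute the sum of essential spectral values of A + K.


By Weyl's theorem, the essential spectrum is invariant under compact perturbations.
sigma_ess(A + K) = sigma_ess(A) = {-8, -4, 6}
Sum = -8 + -4 + 6 = -6

-6


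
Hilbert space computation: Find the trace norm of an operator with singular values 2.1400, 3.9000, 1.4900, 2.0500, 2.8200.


The nuclear norm is the sum of all singular values.
||T||_1 = 2.1400 + 3.9000 + 1.4900 + 2.0500 + 2.8200
= 12.4000

12.4000


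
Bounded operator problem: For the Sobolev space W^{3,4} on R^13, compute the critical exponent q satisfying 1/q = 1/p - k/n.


Using the Sobolev embedding formula: 1/q = 1/p - k/n
1/q = 1/4 - 3/13 = 1/52
q = 1/(1/52) = 52

52.0000


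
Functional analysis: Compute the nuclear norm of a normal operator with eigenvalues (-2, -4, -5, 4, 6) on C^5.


For a normal operator, singular values equal |eigenvalues|.
Trace norm = sum |lambda_i| = 2 + 4 + 5 + 4 + 6
= 21

21


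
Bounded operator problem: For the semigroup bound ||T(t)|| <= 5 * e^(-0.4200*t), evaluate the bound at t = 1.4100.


||T(1.4100)|| <= 5 * exp(-0.4200 * 1.4100)
= 5 * exp(-0.5922)
= 5 * 0.5531
= 2.7655

2.7655


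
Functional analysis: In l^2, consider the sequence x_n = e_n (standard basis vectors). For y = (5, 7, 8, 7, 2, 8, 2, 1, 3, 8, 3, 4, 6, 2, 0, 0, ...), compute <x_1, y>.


x_1 = e_1 is the standard basis vector with 1 in position 1.
<x_1, y> = y_1 = 5
As n -> infinity, <x_n, y> -> 0, confirming weak convergence of (x_n) to 0.

5


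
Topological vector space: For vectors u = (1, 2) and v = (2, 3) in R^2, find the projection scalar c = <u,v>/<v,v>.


Computing <u,v> = 1*2 + 2*3 = 8
Computing <v,v> = 2^2 + 3^2 = 13
Projection coefficient = 8/13 = 0.6154

0.6154


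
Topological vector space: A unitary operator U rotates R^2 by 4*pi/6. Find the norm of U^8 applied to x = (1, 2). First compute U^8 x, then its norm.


U is a rotation by theta = 4*pi/6
U^8 = rotation by 8*theta = 32*pi/6 = 8*pi/6 (mod 2*pi)
cos(8*pi/6) = -0.5000, sin(8*pi/6) = -0.8660
U^8 x = (-0.5000 * 1 - -0.8660 * 2, -0.8660 * 1 + -0.5000 * 2)
= (1.2321, -1.8660)
||U^8 x|| = sqrt(1.2321^2 + (-1.8660)^2) = sqrt(5.0000) = 2.2361

2.2361


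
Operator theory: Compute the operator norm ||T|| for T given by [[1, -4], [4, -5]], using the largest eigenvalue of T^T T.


A^T A = [[17, -24], [-24, 41]]
trace(A^T A) = 58, det(A^T A) = 121
discriminant = 58^2 - 4*121 = 2880
Largest eigenvalue of A^T A = (trace + sqrt(disc))/2 = 55.8328
||T|| = sqrt(55.8328) = 7.4721

7.4721


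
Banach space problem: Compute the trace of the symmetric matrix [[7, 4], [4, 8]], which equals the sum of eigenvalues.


For a self-adjoint (symmetric) matrix, the eigenvalues are real.
The sum of eigenvalues equals the trace of the matrix.
trace = 7 + 8 = 15

15


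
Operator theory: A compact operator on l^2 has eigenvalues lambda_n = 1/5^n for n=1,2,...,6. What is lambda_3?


The eigenvalue formula gives lambda_3 = 1/5^3
= 1/125
= 0.0080

0.0080


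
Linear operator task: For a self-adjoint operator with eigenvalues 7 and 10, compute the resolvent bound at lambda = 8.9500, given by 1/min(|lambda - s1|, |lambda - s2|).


dist(8.9500, {7, 10}) = min(|8.9500 - 7|, |8.9500 - 10|)
= min(1.9500, 1.0500) = 1.0500
Resolvent bound = 1/1.0500 = 0.9524

0.9524


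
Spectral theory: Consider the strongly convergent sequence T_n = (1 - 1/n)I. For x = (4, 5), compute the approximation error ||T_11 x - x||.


T_11 x - x = (1 - 1/11)x - x = -x/11
||x|| = sqrt(41) = 6.4031
||T_11 x - x|| = ||x||/11 = 6.4031/11 = 0.5821

0.5821


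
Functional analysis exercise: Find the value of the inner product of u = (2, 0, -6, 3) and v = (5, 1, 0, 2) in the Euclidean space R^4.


Computing the standard inner product <u, v> = sum u_i * v_i
= 2*5 + 0*1 + -6*0 + 3*2
= 10 + 0 + 0 + 6
= 16

16


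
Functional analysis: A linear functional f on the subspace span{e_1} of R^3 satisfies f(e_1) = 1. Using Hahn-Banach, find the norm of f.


The norm of f is given by ||f|| = sup_{||x||=1} |f(x)|.
On span{e_1}, ||e_1|| = 1, so ||f|| = |f(e_1)| / ||e_1||
= |1| / 1 = 1.0000

1.0000


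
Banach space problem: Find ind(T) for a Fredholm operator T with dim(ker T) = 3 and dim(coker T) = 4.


The Fredholm index is defined as ind(T) = dim(ker T) - dim(coker T)
= 3 - 4
= -1

-1


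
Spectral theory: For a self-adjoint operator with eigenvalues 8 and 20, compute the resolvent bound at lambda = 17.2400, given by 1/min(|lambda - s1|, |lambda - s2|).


dist(17.2400, {8, 20}) = min(|17.2400 - 8|, |17.2400 - 20|)
= min(9.2400, 2.7600) = 2.7600
Resolvent bound = 1/2.7600 = 0.3623

0.3623


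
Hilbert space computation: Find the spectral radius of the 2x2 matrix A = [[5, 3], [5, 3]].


For a 2x2 matrix, eigenvalues satisfy lambda^2 - (trace)*lambda + det = 0
trace = 5 + 3 = 8
det = 5*3 - 3*5 = 0
discriminant = 8^2 - 4*(0) = 64
spectral radius = max |eigenvalue| = 8.0000

8.0000


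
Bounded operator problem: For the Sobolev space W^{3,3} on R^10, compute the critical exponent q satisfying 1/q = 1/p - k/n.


Using the Sobolev embedding formula: 1/q = 1/p - k/n
1/q = 1/3 - 3/10 = 1/30
q = 1/(1/30) = 30

30.0000


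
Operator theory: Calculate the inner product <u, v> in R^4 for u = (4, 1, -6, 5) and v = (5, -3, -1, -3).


Computing the standard inner product <u, v> = sum u_i * v_i
= 4*5 + 1*-3 + -6*-1 + 5*-3
= 20 + -3 + 6 + -15
= 8

8


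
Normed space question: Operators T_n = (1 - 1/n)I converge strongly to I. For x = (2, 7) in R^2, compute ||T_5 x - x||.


T_5 x - x = (1 - 1/5)x - x = -x/5
||x|| = sqrt(53) = 7.2801
||T_5 x - x|| = ||x||/5 = 7.2801/5 = 1.4560

1.4560


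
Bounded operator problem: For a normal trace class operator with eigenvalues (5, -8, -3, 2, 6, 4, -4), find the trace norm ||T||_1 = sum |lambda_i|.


For a normal operator, singular values equal |eigenvalues|.
Trace norm = sum |lambda_i| = 5 + 8 + 3 + 2 + 6 + 4 + 4
= 32

32


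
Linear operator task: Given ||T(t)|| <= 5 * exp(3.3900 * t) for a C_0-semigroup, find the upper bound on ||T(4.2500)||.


||T(4.2500)|| <= 5 * exp(3.3900 * 4.2500)
= 5 * exp(14.4075)
= 5 * 1.8076e+06
= 9.0379e+06

9.0379e+06


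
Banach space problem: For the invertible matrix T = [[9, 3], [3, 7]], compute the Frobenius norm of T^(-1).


det(T) = 9*7 - 3*3 = 54
T^(-1) = (1/54) * [[7, -3], [-3, 9]] = [[0.1296, -0.0556], [-0.0556, 0.1667]]
||T^(-1)||_F^2 = 0.1296^2 + (-0.0556)^2 + (-0.0556)^2 + 0.1667^2 = 0.0508
||T^(-1)||_F = sqrt(0.0508) = 0.2253

0.2253


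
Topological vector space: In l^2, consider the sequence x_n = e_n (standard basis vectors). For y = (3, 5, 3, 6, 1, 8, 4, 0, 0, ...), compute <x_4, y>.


x_4 = e_4 is the standard basis vector with 1 in position 4.
<x_4, y> = y_4 = 6
As n -> infinity, <x_n, y> -> 0, confirming weak convergence of (x_n) to 0.

6


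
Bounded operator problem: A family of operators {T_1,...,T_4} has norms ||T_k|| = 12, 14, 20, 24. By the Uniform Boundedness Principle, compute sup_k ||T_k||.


By the Uniform Boundedness Principle, the supremum of norms is finite.
sup_k ||T_k|| = max(12, 14, 20, 24) = 24

24


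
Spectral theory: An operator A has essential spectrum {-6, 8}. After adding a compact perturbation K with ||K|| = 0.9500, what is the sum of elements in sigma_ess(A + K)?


By Weyl's theorem, the essential spectrum is invariant under compact perturbations.
sigma_ess(A + K) = sigma_ess(A) = {-6, 8}
Sum = -6 + 8 = 2

2


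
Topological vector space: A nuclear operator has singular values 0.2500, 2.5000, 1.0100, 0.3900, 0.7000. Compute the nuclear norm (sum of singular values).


The nuclear norm is the sum of all singular values.
||T||_1 = 0.2500 + 2.5000 + 1.0100 + 0.3900 + 0.7000
= 4.8500

4.8500


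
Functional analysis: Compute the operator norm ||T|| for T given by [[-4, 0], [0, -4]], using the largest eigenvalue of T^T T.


A^T A = [[16, 0], [0, 16]]
trace(A^T A) = 32, det(A^T A) = 256
discriminant = 32^2 - 4*256 = 0
Largest eigenvalue of A^T A = (trace + sqrt(disc))/2 = 16.0000
||T|| = sqrt(16.0000) = 4.0000

4.0000


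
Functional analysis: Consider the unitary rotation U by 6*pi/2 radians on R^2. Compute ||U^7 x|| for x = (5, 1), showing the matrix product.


U is a rotation by theta = 6*pi/2
U^7 = rotation by 7*theta = 42*pi/2 = 2*pi/2 (mod 2*pi)
cos(2*pi/2) = -1.0000, sin(2*pi/2) = 0.0000
U^7 x = (-1.0000 * 5 - 0.0000 * 1, 0.0000 * 5 + -1.0000 * 1)
= (-5.0000, -1.0000)
||U^7 x|| = sqrt((-5.0000)^2 + (-1.0000)^2) = sqrt(26.0000) = 5.0990

5.0990


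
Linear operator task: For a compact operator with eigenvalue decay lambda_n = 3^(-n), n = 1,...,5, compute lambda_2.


The eigenvalue formula gives lambda_2 = 1/3^2
= 1/9
= 0.1111

0.1111


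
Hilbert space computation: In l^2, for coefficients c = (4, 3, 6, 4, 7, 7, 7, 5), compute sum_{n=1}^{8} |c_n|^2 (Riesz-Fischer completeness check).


sum |c_n|^2 = 4^2 + 3^2 + 6^2 + 4^2 + 7^2 + 7^2 + 7^2 + 5^2
= 16 + 9 + 36 + 16 + 49 + 49 + 49 + 25
= 249

249


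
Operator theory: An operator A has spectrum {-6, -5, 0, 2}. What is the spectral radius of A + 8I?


Spectrum of A + 8I = {2, 3, 8, 10}
Spectral radius = max |lambda| over the shifted spectrum
= max(2, 3, 8, 10) = 10

10


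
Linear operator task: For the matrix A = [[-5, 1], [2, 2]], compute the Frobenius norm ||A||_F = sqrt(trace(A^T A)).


||A||_F^2 = sum a_ij^2
= (-5)^2 + 1^2 + 2^2 + 2^2
= 25 + 1 + 4 + 4 = 34
||A||_F = sqrt(34) = 5.8310

5.8310


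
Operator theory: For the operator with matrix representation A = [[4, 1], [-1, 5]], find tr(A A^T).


trace(A * A^T) = sum of squares of all entries
= 4^2 + 1^2 + (-1)^2 + 5^2
= 16 + 1 + 1 + 25
= 43

43


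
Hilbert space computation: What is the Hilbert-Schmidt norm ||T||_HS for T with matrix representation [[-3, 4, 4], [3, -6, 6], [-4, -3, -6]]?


The Hilbert-Schmidt norm is sqrt(sum of squares of all entries).
Sum of squares = (-3)^2 + 4^2 + 4^2 + 3^2 + (-6)^2 + 6^2 + (-4)^2 + (-3)^2 + (-6)^2
= 9 + 16 + 16 + 9 + 36 + 36 + 16 + 9 + 36 = 183
||T||_HS = sqrt(183) = 13.5277

13.5277


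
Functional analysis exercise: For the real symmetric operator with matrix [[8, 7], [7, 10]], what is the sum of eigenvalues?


For a self-adjoint (symmetric) matrix, the eigenvalues are real.
The sum of eigenvalues equals the trace of the matrix.
trace = 8 + 10 = 18

18


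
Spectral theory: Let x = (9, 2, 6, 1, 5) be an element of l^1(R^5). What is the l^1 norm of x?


The l^1 norm equals the sum of absolute values of all components.
||x||_1 = 9 + 2 + 6 + 1 + 5
= 23

23.0000


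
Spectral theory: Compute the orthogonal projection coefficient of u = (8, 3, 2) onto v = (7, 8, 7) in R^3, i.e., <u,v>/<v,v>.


Computing <u,v> = 8*7 + 3*8 + 2*7 = 94
Computing <v,v> = 7^2 + 8^2 + 7^2 = 162
Projection coefficient = 94/162 = 0.5802

0.5802


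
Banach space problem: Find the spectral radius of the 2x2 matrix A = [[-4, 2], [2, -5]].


For a 2x2 matrix, eigenvalues satisfy lambda^2 - (trace)*lambda + det = 0
trace = -4 + -5 = -9
det = -4*-5 - 2*2 = 16
discriminant = (-9)^2 - 4*(16) = 17
spectral radius = max |eigenvalue| = 6.5616

6.5616


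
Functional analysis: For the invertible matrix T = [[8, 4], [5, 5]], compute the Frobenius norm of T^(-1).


det(T) = 8*5 - 4*5 = 20
T^(-1) = (1/20) * [[5, -4], [-5, 8]] = [[0.2500, -0.2000], [-0.2500, 0.4000]]
||T^(-1)||_F^2 = 0.2500^2 + (-0.2000)^2 + (-0.2500)^2 + 0.4000^2 = 0.3250
||T^(-1)||_F = sqrt(0.3250) = 0.5701

0.5701


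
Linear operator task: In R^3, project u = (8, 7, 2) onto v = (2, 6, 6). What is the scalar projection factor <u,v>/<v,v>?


Computing <u,v> = 8*2 + 7*6 + 2*6 = 70
Computing <v,v> = 2^2 + 6^2 + 6^2 = 76
Projection coefficient = 70/76 = 0.9211

0.9211


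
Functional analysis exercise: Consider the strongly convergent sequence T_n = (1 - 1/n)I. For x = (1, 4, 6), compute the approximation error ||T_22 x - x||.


T_22 x - x = (1 - 1/22)x - x = -x/22
||x|| = sqrt(53) = 7.2801
||T_22 x - x|| = ||x||/22 = 7.2801/22 = 0.3309

0.3309


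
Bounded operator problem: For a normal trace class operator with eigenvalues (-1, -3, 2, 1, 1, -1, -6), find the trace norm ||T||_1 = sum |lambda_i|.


For a normal operator, singular values equal |eigenvalues|.
Trace norm = sum |lambda_i| = 1 + 3 + 2 + 1 + 1 + 1 + 6
= 15

15


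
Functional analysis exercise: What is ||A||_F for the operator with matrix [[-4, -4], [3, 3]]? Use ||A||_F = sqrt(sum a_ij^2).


||A||_F^2 = sum a_ij^2
= (-4)^2 + (-4)^2 + 3^2 + 3^2
= 16 + 16 + 9 + 9 = 50
||A||_F = sqrt(50) = 7.0711

7.0711


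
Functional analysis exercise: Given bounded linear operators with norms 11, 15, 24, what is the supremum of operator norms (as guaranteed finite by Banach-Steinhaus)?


By the Uniform Boundedness Principle, the supremum of norms is finite.
sup_k ||T_k|| = max(11, 15, 24) = 24

24


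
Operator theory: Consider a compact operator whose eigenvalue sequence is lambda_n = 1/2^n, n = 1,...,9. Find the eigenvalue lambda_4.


The eigenvalue formula gives lambda_4 = 1/2^4
= 1/16
= 0.0625

0.0625


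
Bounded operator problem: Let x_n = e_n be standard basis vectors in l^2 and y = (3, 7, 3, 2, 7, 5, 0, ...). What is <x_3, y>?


x_3 = e_3 is the standard basis vector with 1 in position 3.
<x_3, y> = y_3 = 3
As n -> infinity, <x_n, y> -> 0, confirming weak convergence of (x_n) to 0.

3


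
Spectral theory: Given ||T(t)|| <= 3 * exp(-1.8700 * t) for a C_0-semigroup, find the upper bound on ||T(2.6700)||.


||T(2.6700)|| <= 3 * exp(-1.8700 * 2.6700)
= 3 * exp(-4.9929)
= 3 * 0.0068
= 0.0204

0.0204


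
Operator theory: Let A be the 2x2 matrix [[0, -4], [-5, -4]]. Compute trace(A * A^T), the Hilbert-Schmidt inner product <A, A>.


trace(A * A^T) = sum of squares of all entries
= 0^2 + (-4)^2 + (-5)^2 + (-4)^2
= 0 + 16 + 25 + 16
= 57

57


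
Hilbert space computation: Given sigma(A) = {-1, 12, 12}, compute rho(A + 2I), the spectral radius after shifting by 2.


Spectrum of A + 2I = {1, 14, 14}
Spectral radius = max |lambda| over the shifted spectrum
= max(1, 14, 14) = 14

14


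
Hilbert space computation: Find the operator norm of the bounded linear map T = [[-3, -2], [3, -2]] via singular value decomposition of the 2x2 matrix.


A^T A = [[18, 0], [0, 8]]
trace(A^T A) = 26, det(A^T A) = 144
discriminant = 26^2 - 4*144 = 100
Largest eigenvalue of A^T A = (trace + sqrt(disc))/2 = 18.0000
||T|| = sqrt(18.0000) = 4.2426

4.2426


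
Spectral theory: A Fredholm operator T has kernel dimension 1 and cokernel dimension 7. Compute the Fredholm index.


The Fredholm index is defined as ind(T) = dim(ker T) - dim(coker T)
= 1 - 7
= -6

-6


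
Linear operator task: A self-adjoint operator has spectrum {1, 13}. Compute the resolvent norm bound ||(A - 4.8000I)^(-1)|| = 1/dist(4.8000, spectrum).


dist(4.8000, {1, 13}) = min(|4.8000 - 1|, |4.8000 - 13|)
= min(3.8000, 8.2000) = 3.8000
Resolvent bound = 1/3.8000 = 0.2632

0.2632


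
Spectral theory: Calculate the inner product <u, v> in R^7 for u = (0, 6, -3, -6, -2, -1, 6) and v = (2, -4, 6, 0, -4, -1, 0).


Computing the standard inner product <u, v> = sum u_i * v_i
= 0*2 + 6*-4 + -3*6 + -6*0 + -2*-4 + -1*-1 + 6*0
= 0 + -24 + -18 + 0 + 8 + 1 + 0
= -33

-33


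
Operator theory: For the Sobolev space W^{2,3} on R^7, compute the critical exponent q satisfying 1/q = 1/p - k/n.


Using the Sobolev embedding formula: 1/q = 1/p - k/n
1/q = 1/3 - 2/7 = 1/21
q = 1/(1/21) = 21

21.0000


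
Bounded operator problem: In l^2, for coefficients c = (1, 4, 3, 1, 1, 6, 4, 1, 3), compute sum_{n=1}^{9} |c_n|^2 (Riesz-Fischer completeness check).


sum |c_n|^2 = 1^2 + 4^2 + 3^2 + 1^2 + 1^2 + 6^2 + 4^2 + 1^2 + 3^2
= 1 + 16 + 9 + 1 + 1 + 36 + 16 + 1 + 9
= 90

90


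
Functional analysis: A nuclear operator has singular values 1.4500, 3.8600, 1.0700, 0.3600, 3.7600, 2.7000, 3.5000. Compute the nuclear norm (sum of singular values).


The nuclear norm is the sum of all singular values.
||T||_1 = 1.4500 + 3.8600 + 1.0700 + 0.3600 + 3.7600 + 2.7000 + 3.5000
= 16.7000

16.7000


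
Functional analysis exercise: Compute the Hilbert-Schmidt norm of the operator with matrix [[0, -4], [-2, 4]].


The Hilbert-Schmidt norm is sqrt(sum of squares of all entries).
Sum of squares = 0^2 + (-4)^2 + (-2)^2 + 4^2
= 0 + 16 + 4 + 16 = 36
||T||_HS = sqrt(36) = 6.0000

6.0000


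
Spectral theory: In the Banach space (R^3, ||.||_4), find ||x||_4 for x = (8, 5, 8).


The l^4 norm = (sum |x_i|^4)^(1/4)
Sum of 4th powers = 4096 + 625 + 4096 = 8817
||x||_4 = (8817)^(1/4) = 9.6901

9.6901


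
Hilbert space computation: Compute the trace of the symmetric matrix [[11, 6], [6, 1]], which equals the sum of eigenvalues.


For a self-adjoint (symmetric) matrix, the eigenvalues are real.
The sum of eigenvalues equals the trace of the matrix.
trace = 11 + 1 = 12

12


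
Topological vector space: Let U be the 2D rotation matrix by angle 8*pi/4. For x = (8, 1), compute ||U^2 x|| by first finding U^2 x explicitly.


U is a rotation by theta = 8*pi/4
U^2 = rotation by 2*theta = 16*pi/4 = 0*pi/4 (mod 2*pi)
cos(0*pi/4) = 1.0000, sin(0*pi/4) = 0.0000
U^2 x = (1.0000 * 8 - 0.0000 * 1, 0.0000 * 8 + 1.0000 * 1)
= (8.0000, 1.0000)
||U^2 x|| = sqrt(8.0000^2 + 1.0000^2) = sqrt(65.0000) = 8.0623

8.0623


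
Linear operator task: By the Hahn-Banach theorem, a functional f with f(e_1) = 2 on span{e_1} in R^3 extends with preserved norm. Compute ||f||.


The norm of f is given by ||f|| = sup_{||x||=1} |f(x)|.
On span{e_1}, ||e_1|| = 1, so ||f|| = |f(e_1)| / ||e_1||
= |2| / 1 = 2.0000

2.0000


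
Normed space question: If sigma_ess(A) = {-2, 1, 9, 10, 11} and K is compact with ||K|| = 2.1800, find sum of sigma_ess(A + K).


By Weyl's theorem, the essential spectrum is invariant under compact perturbations.
sigma_ess(A + K) = sigma_ess(A) = {-2, 1, 9, 10, 11}
Sum = -2 + 1 + 9 + 10 + 11 = 29

29


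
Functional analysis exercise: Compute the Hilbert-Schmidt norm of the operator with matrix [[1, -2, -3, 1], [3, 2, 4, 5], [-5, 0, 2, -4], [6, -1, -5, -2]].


The Hilbert-Schmidt norm is sqrt(sum of squares of all entries).
Sum of squares = 1^2 + (-2)^2 + (-3)^2 + 1^2 + 3^2 + 2^2 + 4^2 + 5^2 + (-5)^2 + 0^2 + 2^2 + (-4)^2 + 6^2 + (-1)^2 + (-5)^2 + (-2)^2
= 1 + 4 + 9 + 1 + 9 + 4 + 16 + 25 + 25 + 0 + 4 + 16 + 36 + 1 + 25 + 4 = 180
||T||_HS = sqrt(180) = 13.4164

13.4164


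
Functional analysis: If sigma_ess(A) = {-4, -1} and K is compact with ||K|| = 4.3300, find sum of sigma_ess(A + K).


By Weyl's theorem, the essential spectrum is invariant under compact perturbations.
sigma_ess(A + K) = sigma_ess(A) = {-4, -1}
Sum = -4 + -1 = -5

-5


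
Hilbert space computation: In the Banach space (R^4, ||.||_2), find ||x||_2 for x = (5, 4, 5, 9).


The l^2 norm = (sum |x_i|^2)^(1/2)
Sum of 2th powers = 25 + 16 + 25 + 81 = 147
||x||_2 = (147)^(1/2) = 12.1244

12.1244


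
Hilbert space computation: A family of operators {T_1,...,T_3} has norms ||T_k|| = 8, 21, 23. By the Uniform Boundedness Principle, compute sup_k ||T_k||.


By the Uniform Boundedness Principle, the supremum of norms is finite.
sup_k ||T_k|| = max(8, 21, 23) = 23

23


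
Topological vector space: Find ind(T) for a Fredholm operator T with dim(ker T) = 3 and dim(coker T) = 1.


The Fredholm index is defined as ind(T) = dim(ker T) - dim(coker T)
= 3 - 1
= 2

2


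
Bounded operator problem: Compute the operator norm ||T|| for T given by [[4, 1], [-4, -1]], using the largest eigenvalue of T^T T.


A^T A = [[32, 8], [8, 2]]
trace(A^T A) = 34, det(A^T A) = 0
discriminant = 34^2 - 4*0 = 1156
Largest eigenvalue of A^T A = (trace + sqrt(disc))/2 = 34.0000
||T|| = sqrt(34.0000) = 5.8310

5.8310


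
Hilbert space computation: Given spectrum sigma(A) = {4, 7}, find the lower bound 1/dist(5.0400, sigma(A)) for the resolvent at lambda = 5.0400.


dist(5.0400, {4, 7}) = min(|5.0400 - 4|, |5.0400 - 7|)
= min(1.0400, 1.9600) = 1.0400
Resolvent bound = 1/1.0400 = 0.9615

0.9615


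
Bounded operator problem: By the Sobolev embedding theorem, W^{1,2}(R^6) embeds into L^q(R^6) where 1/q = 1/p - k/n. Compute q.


Using the Sobolev embedding formula: 1/q = 1/p - k/n
1/q = 1/2 - 1/6 = 1/3
q = 1/(1/3) = 3

3.0000


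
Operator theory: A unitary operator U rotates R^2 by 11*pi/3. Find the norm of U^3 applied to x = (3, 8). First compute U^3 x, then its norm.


U is a rotation by theta = 11*pi/3
U^3 = rotation by 3*theta = 33*pi/3 = 3*pi/3 (mod 2*pi)
cos(3*pi/3) = -1.0000, sin(3*pi/3) = 0.0000
U^3 x = (-1.0000 * 3 - 0.0000 * 8, 0.0000 * 3 + -1.0000 * 8)
= (-3.0000, -8.0000)
||U^3 x|| = sqrt((-3.0000)^2 + (-8.0000)^2) = sqrt(73.0000) = 8.5440

8.5440


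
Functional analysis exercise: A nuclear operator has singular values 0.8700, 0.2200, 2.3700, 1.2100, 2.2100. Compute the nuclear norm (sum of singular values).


The nuclear norm is the sum of all singular values.
||T||_1 = 0.8700 + 0.2200 + 2.3700 + 1.2100 + 2.2100
= 6.8800

6.8800


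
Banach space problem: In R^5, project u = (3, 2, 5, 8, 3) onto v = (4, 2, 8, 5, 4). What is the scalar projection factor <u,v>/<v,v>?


Computing <u,v> = 3*4 + 2*2 + 5*8 + 8*5 + 3*4 = 108
Computing <v,v> = 4^2 + 2^2 + 8^2 + 5^2 + 4^2 = 125
Projection coefficient = 108/125 = 0.8640

0.8640


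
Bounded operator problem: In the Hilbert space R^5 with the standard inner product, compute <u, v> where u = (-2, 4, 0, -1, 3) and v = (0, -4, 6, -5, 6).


Computing the standard inner product <u, v> = sum u_i * v_i
= -2*0 + 4*-4 + 0*6 + -1*-5 + 3*6
= 0 + -16 + 0 + 5 + 18
= 7

7


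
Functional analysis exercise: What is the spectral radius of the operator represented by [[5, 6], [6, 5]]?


For a 2x2 matrix, eigenvalues satisfy lambda^2 - (trace)*lambda + det = 0
trace = 5 + 5 = 10
det = 5*5 - 6*6 = -11
discriminant = 10^2 - 4*(-11) = 144
spectral radius = max |eigenvalue| = 11.0000

11.0000


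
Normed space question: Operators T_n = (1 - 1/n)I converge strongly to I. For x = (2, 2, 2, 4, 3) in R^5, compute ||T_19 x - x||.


T_19 x - x = (1 - 1/19)x - x = -x/19
||x|| = sqrt(37) = 6.0828
||T_19 x - x|| = ||x||/19 = 6.0828/19 = 0.3201

0.3201


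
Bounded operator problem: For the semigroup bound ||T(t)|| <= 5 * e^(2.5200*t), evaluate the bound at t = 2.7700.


||T(2.7700)|| <= 5 * exp(2.5200 * 2.7700)
= 5 * exp(6.9804)
= 5 * 1075.3484
= 5376.7421

5376.7421


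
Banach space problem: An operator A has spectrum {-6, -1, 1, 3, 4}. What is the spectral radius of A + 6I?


Spectrum of A + 6I = {0, 5, 7, 9, 10}
Spectral radius = max |lambda| over the shifted spectrum
= max(0, 5, 7, 9, 10) = 10

10


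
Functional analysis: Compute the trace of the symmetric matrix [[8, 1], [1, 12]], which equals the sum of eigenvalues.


For a self-adjoint (symmetric) matrix, the eigenvalues are real.
The sum of eigenvalues equals the trace of the matrix.
trace = 8 + 12 = 20

20


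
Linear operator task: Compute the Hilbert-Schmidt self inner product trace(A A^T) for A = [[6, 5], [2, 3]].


trace(A * A^T) = sum of squares of all entries
= 6^2 + 5^2 + 2^2 + 3^2
= 36 + 25 + 4 + 9
= 74

74


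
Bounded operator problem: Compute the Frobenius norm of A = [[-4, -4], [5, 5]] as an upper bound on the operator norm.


||A||_F^2 = sum a_ij^2
= (-4)^2 + (-4)^2 + 5^2 + 5^2
= 16 + 16 + 25 + 25 = 82
||A||_F = sqrt(82) = 9.0554

9.0554


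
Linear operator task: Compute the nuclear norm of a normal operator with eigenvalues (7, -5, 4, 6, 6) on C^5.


For a normal operator, singular values equal |eigenvalues|.
Trace norm = sum |lambda_i| = 7 + 5 + 4 + 6 + 6
= 28

28


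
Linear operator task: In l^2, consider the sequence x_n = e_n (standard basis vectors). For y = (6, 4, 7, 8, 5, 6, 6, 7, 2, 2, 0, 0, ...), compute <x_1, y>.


x_1 = e_1 is the standard basis vector with 1 in position 1.
<x_1, y> = y_1 = 6
As n -> infinity, <x_n, y> -> 0, confirming weak convergence of (x_n) to 0.

6


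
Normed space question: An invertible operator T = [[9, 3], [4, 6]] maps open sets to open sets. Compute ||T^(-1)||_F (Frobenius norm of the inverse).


det(T) = 9*6 - 3*4 = 42
T^(-1) = (1/42) * [[6, -3], [-4, 9]] = [[0.1429, -0.0714], [-0.0952, 0.2143]]
||T^(-1)||_F^2 = 0.1429^2 + (-0.0714)^2 + (-0.0952)^2 + 0.2143^2 = 0.0805
||T^(-1)||_F = sqrt(0.0805) = 0.2837

0.2837


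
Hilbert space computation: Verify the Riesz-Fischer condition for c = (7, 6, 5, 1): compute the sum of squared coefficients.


sum |c_n|^2 = 7^2 + 6^2 + 5^2 + 1^2
= 49 + 36 + 25 + 1
= 111

111


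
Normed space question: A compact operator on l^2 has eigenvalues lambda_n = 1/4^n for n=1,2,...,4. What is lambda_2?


The eigenvalue formula gives lambda_2 = 1/4^2
= 1/16
= 0.0625

0.0625


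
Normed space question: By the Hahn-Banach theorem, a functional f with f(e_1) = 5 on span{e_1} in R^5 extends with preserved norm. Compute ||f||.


The norm of f is given by ||f|| = sup_{||x||=1} |f(x)|.
On span{e_1}, ||e_1|| = 1, so ||f|| = |f(e_1)| / ||e_1||
= |5| / 1 = 5.0000

5.0000


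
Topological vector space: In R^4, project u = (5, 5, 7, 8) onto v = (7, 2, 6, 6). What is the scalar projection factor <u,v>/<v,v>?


Computing <u,v> = 5*7 + 5*2 + 7*6 + 8*6 = 135
Computing <v,v> = 7^2 + 2^2 + 6^2 + 6^2 = 125
Projection coefficient = 135/125 = 1.0800

1.0800


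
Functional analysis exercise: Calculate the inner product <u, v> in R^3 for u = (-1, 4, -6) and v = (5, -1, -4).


Computing the standard inner product <u, v> = sum u_i * v_i
= -1*5 + 4*-1 + -6*-4
= -5 + -4 + 24
= 15

15


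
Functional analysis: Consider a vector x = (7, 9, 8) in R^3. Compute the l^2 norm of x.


The l^2 norm = (sum |x_i|^2)^(1/2)
Sum of 2th powers = 49 + 81 + 64 = 194
||x||_2 = (194)^(1/2) = 13.9284

13.9284


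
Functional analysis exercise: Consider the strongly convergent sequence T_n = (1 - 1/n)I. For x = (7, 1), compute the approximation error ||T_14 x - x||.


T_14 x - x = (1 - 1/14)x - x = -x/14
||x|| = sqrt(50) = 7.0711
||T_14 x - x|| = ||x||/14 = 7.0711/14 = 0.5051

0.5051


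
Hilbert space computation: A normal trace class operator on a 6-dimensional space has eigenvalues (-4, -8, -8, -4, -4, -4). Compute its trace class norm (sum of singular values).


For a normal operator, singular values equal |eigenvalues|.
Trace norm = sum |lambda_i| = 4 + 8 + 8 + 4 + 4 + 4
= 32

32


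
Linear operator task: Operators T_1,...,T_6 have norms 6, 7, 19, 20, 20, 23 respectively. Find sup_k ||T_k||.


By the Uniform Boundedness Principle, the supremum of norms is finite.
sup_k ||T_k|| = max(6, 7, 19, 20, 20, 23) = 23

23


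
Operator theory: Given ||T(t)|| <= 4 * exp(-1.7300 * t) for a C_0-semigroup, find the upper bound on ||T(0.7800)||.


||T(0.7800)|| <= 4 * exp(-1.7300 * 0.7800)
= 4 * exp(-1.3494)
= 4 * 0.2594
= 1.0376

1.0376


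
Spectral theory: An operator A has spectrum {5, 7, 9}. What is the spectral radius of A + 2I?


Spectrum of A + 2I = {7, 9, 11}
Spectral radius = max |lambda| over the shifted spectrum
= max(7, 9, 11) = 11

11


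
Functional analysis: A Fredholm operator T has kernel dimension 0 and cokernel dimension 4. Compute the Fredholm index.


The Fredholm index is defined as ind(T) = dim(ker T) - dim(coker T)
= 0 - 4
= -4

-4


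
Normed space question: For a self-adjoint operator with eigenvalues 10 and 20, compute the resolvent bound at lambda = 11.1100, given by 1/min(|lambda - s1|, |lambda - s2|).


dist(11.1100, {10, 20}) = min(|11.1100 - 10|, |11.1100 - 20|)
= min(1.1100, 8.8900) = 1.1100
Resolvent bound = 1/1.1100 = 0.9009

0.9009


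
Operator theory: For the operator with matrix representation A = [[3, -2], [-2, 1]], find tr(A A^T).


trace(A * A^T) = sum of squares of all entries
= 3^2 + (-2)^2 + (-2)^2 + 1^2
= 9 + 4 + 4 + 1
= 18

18


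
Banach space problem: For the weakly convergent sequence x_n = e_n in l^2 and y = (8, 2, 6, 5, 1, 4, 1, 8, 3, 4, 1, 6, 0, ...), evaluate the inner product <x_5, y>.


x_5 = e_5 is the standard basis vector with 1 in position 5.
<x_5, y> = y_5 = 1
As n -> infinity, <x_n, y> -> 0, confirming weak convergence of (x_n) to 0.

1


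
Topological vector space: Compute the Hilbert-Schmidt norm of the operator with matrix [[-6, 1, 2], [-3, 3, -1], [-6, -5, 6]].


The Hilbert-Schmidt norm is sqrt(sum of squares of all entries).
Sum of squares = (-6)^2 + 1^2 + 2^2 + (-3)^2 + 3^2 + (-1)^2 + (-6)^2 + (-5)^2 + 6^2
= 36 + 1 + 4 + 9 + 9 + 1 + 36 + 25 + 36 = 157
||T||_HS = sqrt(157) = 12.5300

12.5300


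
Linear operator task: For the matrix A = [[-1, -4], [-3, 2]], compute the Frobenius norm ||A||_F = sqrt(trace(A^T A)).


||A||_F^2 = sum a_ij^2
= (-1)^2 + (-4)^2 + (-3)^2 + 2^2
= 1 + 16 + 9 + 4 = 30
||A||_F = sqrt(30) = 5.4772

5.4772


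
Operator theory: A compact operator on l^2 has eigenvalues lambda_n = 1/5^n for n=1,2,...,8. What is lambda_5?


The eigenvalue formula gives lambda_5 = 1/5^5
= 1/3125
= 3.2000e-04

3.2000e-04


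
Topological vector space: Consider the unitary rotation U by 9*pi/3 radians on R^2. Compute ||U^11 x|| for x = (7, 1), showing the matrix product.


U is a rotation by theta = 9*pi/3
U^11 = rotation by 11*theta = 99*pi/3 = 3*pi/3 (mod 2*pi)
cos(3*pi/3) = -1.0000, sin(3*pi/3) = 0.0000
U^11 x = (-1.0000 * 7 - 0.0000 * 1, 0.0000 * 7 + -1.0000 * 1)
= (-7.0000, -1.0000)
||U^11 x|| = sqrt((-7.0000)^2 + (-1.0000)^2) = sqrt(50.0000) = 7.0711

7.0711


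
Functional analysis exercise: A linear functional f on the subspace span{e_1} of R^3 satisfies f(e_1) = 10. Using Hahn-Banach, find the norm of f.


The norm of f is given by ||f|| = sup_{||x||=1} |f(x)|.
On span{e_1}, ||e_1|| = 1, so ||f|| = |f(e_1)| / ||e_1||
= |10| / 1 = 10.0000

10.0000


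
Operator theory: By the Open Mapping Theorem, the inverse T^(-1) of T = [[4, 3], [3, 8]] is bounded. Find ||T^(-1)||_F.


det(T) = 4*8 - 3*3 = 23
T^(-1) = (1/23) * [[8, -3], [-3, 4]] = [[0.3478, -0.1304], [-0.1304, 0.1739]]
||T^(-1)||_F^2 = 0.3478^2 + (-0.1304)^2 + (-0.1304)^2 + 0.1739^2 = 0.1853
||T^(-1)||_F = sqrt(0.1853) = 0.4304

0.4304


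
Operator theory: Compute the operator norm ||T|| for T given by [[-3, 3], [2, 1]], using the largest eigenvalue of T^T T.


A^T A = [[13, -7], [-7, 10]]
trace(A^T A) = 23, det(A^T A) = 81
discriminant = 23^2 - 4*81 = 205
Largest eigenvalue of A^T A = (trace + sqrt(disc))/2 = 18.6589
||T|| = sqrt(18.6589) = 4.3196

4.3196


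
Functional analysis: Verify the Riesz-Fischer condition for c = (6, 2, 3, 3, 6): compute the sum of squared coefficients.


sum |c_n|^2 = 6^2 + 2^2 + 3^2 + 3^2 + 6^2
= 36 + 4 + 9 + 9 + 36
= 94

94


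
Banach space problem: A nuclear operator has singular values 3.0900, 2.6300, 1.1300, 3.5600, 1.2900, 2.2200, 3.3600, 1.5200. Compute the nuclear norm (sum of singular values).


The nuclear norm is the sum of all singular values.
||T||_1 = 3.0900 + 2.6300 + 1.1300 + 3.5600 + 1.2900 + 2.2200 + 3.3600 + 1.5200
= 18.8000

18.8000


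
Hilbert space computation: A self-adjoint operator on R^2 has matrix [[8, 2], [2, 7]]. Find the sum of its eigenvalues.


For a self-adjoint (symmetric) matrix, the eigenvalues are real.
The sum of eigenvalues equals the trace of the matrix.
trace = 8 + 7 = 15

15


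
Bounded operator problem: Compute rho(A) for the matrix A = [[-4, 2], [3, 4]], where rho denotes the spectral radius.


For a 2x2 matrix, eigenvalues satisfy lambda^2 - (trace)*lambda + det = 0
trace = -4 + 4 = 0
det = -4*4 - 2*3 = -22
discriminant = 0^2 - 4*(-22) = 88
spectral radius = max |eigenvalue| = 4.6904

4.6904


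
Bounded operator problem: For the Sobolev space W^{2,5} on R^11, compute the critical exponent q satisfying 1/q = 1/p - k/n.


Using the Sobolev embedding formula: 1/q = 1/p - k/n
1/q = 1/5 - 2/11 = 1/55
q = 1/(1/55) = 55

55.0000


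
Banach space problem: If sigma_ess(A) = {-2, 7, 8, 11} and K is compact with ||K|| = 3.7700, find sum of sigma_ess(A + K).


By Weyl's theorem, the essential spectrum is invariant under compact perturbations.
sigma_ess(A + K) = sigma_ess(A) = {-2, 7, 8, 11}
Sum = -2 + 7 + 8 + 11 = 24

24


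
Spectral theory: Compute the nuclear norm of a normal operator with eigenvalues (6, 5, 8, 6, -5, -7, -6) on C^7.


For a normal operator, singular values equal |eigenvalues|.
Trace norm = sum |lambda_i| = 6 + 5 + 8 + 6 + 5 + 7 + 6
= 43

43


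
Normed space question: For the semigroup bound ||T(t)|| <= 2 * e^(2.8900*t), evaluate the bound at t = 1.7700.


||T(1.7700)|| <= 2 * exp(2.8900 * 1.7700)
= 2 * exp(5.1153)
= 2 * 166.5507
= 333.1015

333.1015


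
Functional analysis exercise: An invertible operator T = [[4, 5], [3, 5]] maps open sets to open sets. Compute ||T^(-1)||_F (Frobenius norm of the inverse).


det(T) = 4*5 - 5*3 = 5
T^(-1) = (1/5) * [[5, -5], [-3, 4]] = [[1.0000, -1.0000], [-0.6000, 0.8000]]
||T^(-1)||_F^2 = 1.0000^2 + (-1.0000)^2 + (-0.6000)^2 + 0.8000^2 = 3.0000
||T^(-1)||_F = sqrt(3.0000) = 1.7321

1.7321


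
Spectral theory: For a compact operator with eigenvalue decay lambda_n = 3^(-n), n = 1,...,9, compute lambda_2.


The eigenvalue formula gives lambda_2 = 1/3^2
= 1/9
= 0.1111

0.1111


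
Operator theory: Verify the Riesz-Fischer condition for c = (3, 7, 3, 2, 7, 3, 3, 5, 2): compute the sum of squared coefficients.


sum |c_n|^2 = 3^2 + 7^2 + 3^2 + 2^2 + 7^2 + 3^2 + 3^2 + 5^2 + 2^2
= 9 + 49 + 9 + 4 + 49 + 9 + 9 + 25 + 4
= 167

167


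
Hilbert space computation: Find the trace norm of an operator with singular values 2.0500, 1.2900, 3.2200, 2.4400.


The nuclear norm is the sum of all singular values.
||T||_1 = 2.0500 + 1.2900 + 3.2200 + 2.4400
= 9.0000

9.0000


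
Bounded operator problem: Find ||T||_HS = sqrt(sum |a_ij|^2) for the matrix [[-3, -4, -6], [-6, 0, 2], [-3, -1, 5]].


The Hilbert-Schmidt norm is sqrt(sum of squares of all entries).
Sum of squares = (-3)^2 + (-4)^2 + (-6)^2 + (-6)^2 + 0^2 + 2^2 + (-3)^2 + (-1)^2 + 5^2
= 9 + 16 + 36 + 36 + 0 + 4 + 9 + 1 + 25 = 136
||T||_HS = sqrt(136) = 11.6619

11.6619


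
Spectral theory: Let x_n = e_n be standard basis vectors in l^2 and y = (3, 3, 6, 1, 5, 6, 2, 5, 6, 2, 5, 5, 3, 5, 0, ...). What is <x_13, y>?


x_13 = e_13 is the standard basis vector with 1 in position 13.
<x_13, y> = y_13 = 3
As n -> infinity, <x_n, y> -> 0, confirming weak convergence of (x_n) to 0.

3


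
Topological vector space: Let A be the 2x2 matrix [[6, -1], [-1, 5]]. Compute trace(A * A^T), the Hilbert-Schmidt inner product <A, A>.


trace(A * A^T) = sum of squares of all entries
= 6^2 + (-1)^2 + (-1)^2 + 5^2
= 36 + 1 + 1 + 25
= 63

63


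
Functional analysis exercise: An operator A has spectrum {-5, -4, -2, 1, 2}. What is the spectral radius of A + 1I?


Spectrum of A + 1I = {-4, -3, -1, 2, 3}
Spectral radius = max |lambda| over the shifted spectrum
= max(4, 3, 1, 2, 3) = 4

4


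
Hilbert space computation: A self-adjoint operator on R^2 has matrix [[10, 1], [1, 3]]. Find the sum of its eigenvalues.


For a self-adjoint (symmetric) matrix, the eigenvalues are real.
The sum of eigenvalues equals the trace of the matrix.
trace = 10 + 3 = 13

13


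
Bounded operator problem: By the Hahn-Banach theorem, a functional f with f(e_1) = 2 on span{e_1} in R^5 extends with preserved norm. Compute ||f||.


The norm of f is given by ||f|| = sup_{||x||=1} |f(x)|.
On span{e_1}, ||e_1|| = 1, so ||f|| = |f(e_1)| / ||e_1||
= |2| / 1 = 2.0000

2.0000


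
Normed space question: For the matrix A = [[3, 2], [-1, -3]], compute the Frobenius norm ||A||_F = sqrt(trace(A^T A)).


||A||_F^2 = sum a_ij^2
= 3^2 + 2^2 + (-1)^2 + (-3)^2
= 9 + 4 + 1 + 9 = 23
||A||_F = sqrt(23) = 4.7958

4.7958


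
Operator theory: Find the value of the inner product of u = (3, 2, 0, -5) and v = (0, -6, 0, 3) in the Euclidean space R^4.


Computing the standard inner product <u, v> = sum u_i * v_i
= 3*0 + 2*-6 + 0*0 + -5*3
= 0 + -12 + 0 + -15
= -27

-27


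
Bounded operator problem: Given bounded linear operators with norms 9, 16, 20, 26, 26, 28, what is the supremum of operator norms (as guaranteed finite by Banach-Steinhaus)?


By the Uniform Boundedness Principle, the supremum of norms is finite.
sup_k ||T_k|| = max(9, 16, 20, 26, 26, 28) = 28

28


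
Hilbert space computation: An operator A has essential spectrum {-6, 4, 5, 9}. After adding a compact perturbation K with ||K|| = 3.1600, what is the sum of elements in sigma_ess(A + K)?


By Weyl's theorem, the essential spectrum is invariant under compact perturbations.
sigma_ess(A + K) = sigma_ess(A) = {-6, 4, 5, 9}
Sum = -6 + 4 + 5 + 9 = 12

12


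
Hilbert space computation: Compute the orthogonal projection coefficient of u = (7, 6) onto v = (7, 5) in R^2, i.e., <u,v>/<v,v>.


Computing <u,v> = 7*7 + 6*5 = 79
Computing <v,v> = 7^2 + 5^2 = 74
Projection coefficient = 79/74 = 1.0676

1.0676


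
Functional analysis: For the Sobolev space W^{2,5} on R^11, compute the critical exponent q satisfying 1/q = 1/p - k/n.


Using the Sobolev embedding formula: 1/q = 1/p - k/n
1/q = 1/5 - 2/11 = 1/55
q = 1/(1/55) = 55

55.0000


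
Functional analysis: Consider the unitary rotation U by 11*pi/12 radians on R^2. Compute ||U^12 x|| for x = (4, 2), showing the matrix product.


U is a rotation by theta = 11*pi/12
U^12 = rotation by 12*theta = 132*pi/12 = 12*pi/12 (mod 2*pi)
cos(12*pi/12) = -1.0000, sin(12*pi/12) = 0.0000
U^12 x = (-1.0000 * 4 - 0.0000 * 2, 0.0000 * 4 + -1.0000 * 2)
= (-4.0000, -2.0000)
||U^12 x|| = sqrt((-4.0000)^2 + (-2.0000)^2) = sqrt(20.0000) = 4.4721

4.4721


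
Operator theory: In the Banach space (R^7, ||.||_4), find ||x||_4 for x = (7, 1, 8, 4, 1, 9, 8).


The l^4 norm = (sum |x_i|^4)^(1/4)
Sum of 4th powers = 2401 + 1 + 4096 + 256 + 1 + 6561 + 4096 = 17412
||x||_4 = (17412)^(1/4) = 11.4871

11.4871


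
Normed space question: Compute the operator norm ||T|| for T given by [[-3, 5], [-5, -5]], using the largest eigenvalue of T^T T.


A^T A = [[34, 10], [10, 50]]
trace(A^T A) = 84, det(A^T A) = 1600
discriminant = 84^2 - 4*1600 = 656
Largest eigenvalue of A^T A = (trace + sqrt(disc))/2 = 54.8062
||T|| = sqrt(54.8062) = 7.4031

7.4031


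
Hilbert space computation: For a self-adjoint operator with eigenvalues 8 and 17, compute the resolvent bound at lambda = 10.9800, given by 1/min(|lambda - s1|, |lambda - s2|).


dist(10.9800, {8, 17}) = min(|10.9800 - 8|, |10.9800 - 17|)
= min(2.9800, 6.0200) = 2.9800
Resolvent bound = 1/2.9800 = 0.3356

0.3356


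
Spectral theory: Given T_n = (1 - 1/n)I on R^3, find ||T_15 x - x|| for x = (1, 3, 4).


T_15 x - x = (1 - 1/15)x - x = -x/15
||x|| = sqrt(26) = 5.0990
||T_15 x - x|| = ||x||/15 = 5.0990/15 = 0.3399

0.3399


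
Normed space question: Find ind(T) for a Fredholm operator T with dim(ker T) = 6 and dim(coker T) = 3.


The Fredholm index is defined as ind(T) = dim(ker T) - dim(coker T)
= 6 - 3
= 3

3


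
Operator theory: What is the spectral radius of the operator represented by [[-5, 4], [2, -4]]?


For a 2x2 matrix, eigenvalues satisfy lambda^2 - (trace)*lambda + det = 0
trace = -5 + -4 = -9
det = -5*-4 - 4*2 = 12
discriminant = (-9)^2 - 4*(12) = 33
spectral radius = max |eigenvalue| = 7.3723

7.3723
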